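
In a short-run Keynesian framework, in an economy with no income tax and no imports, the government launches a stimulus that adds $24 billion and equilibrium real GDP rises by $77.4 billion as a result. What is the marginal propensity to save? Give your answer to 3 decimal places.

0.310

Implied spending multiplier k = ΔY/ΔG = 77.4/24 = 3.225.
Since k = 1/(1 − MPC), MPC = 1 − 1/k = 1 − ΔG/ΔY = 1 − 24/77.4 ≈ 0.690.
MPS = 1 − MPC = 0.310.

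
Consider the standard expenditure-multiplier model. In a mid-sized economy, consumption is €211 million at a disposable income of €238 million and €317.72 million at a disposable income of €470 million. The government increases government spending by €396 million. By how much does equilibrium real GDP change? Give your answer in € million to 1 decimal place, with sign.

MPC = ΔC/ΔYd = (317.72 − 211)/(470 − 238) = 106.72/232 = 0.46.
Expenditure multiplier = 1/(1 − MPC) = 1/(1 − 0.46) = 1/0.54 ≈ 1.852.
ΔY = k × ΔG = (+€396 million) / 0.54 ≈ +€733.3 million.

+€733.3 million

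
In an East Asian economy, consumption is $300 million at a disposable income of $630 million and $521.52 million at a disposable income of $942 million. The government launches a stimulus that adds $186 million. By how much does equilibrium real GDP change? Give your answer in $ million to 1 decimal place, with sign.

+$641.4 million

MPC = ΔC/ΔYd = (521.52 − 300)/(942 − 630) = 221.52/312 = 0.71.
Government-spending multiplier = 1/(1 − MPC) = 1/(1 − 0.71) = 1/0.29 ≈ 3.448.
ΔY = k × ΔG = (+$186 million) / 0.29 ≈ +$641.4 million.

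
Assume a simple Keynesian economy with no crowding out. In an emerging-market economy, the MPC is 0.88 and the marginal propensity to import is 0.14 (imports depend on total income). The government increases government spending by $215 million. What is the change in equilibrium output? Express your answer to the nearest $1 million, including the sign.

Spending multiplier = 1/(1 − c + m) = 1/(1 − 0.88 + 0.14) = 1/0.26 ≈ 3.846.
ΔY = k × ΔG = (+$215 million) / 0.26 ≈ +$827 million.

+$827 million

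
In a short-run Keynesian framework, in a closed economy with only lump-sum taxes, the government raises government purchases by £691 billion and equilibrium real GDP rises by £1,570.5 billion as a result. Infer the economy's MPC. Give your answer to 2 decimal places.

Implied spending multiplier k = ΔY/ΔG = 1,570.5/691 ≈ 2.2728.
Since k = 1/(1 − MPC), MPC = 1 − 1/k = 1 − ΔG/ΔY = 1 − 691/1,570.5 ≈ 0.56.

0.56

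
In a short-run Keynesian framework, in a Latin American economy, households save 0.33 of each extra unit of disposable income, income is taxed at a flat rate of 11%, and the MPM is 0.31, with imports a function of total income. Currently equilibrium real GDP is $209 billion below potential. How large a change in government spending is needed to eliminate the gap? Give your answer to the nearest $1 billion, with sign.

+$149 billion

MPC = 1 − MPS = 1 − 0.33 = 0.67.
Spending multiplier = 1/(1 − c(1−t) + m) = 1/(1 − 0.67×0.89 + 0.31) = 1/0.7137 ≈ 1.401.
Need ΔY = +$209 billion, so ΔG = ΔY/k = (+$209 billion) × 0.7137 ≈ +$149 billion.
The government should increase government spending by $149 billion.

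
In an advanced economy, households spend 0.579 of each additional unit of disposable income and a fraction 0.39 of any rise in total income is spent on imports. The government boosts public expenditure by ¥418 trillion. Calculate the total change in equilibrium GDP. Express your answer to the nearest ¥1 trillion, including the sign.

+¥515 trillion

Spending multiplier = 1/(1 − c + m) = 1/(1 − 0.579 + 0.39) = 1/0.811 ≈ 1.233.
ΔY = k × ΔG = (+¥418 trillion) / 0.811 ≈ +¥515 trillion.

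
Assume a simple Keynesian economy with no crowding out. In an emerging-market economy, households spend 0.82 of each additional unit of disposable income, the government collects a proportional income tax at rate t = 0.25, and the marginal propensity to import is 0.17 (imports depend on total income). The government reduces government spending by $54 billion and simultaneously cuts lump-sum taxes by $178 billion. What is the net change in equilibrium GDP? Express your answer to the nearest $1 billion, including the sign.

+$166 billion

Expenditure multiplier = 1/(1 − c(1−t) + m) = 1/(1 − 0.82×0.75 + 0.17) = 1/0.555 ≈ 1.802.
ΔG contributes k·ΔG = (−$54 billion) / 0.555 ≈ −$97.3 billion.
ΔT of −$178 billion changes first-round spending by −c·ΔT = +$145.96 billion, contributing k·(−c·ΔT) = (+$145.96 billion) / 0.555 ≈ +$263 billion.
Net ΔY = k(ΔG − c·ΔT) = (+$91.96 billion) / 0.555 ≈ +$166 billion.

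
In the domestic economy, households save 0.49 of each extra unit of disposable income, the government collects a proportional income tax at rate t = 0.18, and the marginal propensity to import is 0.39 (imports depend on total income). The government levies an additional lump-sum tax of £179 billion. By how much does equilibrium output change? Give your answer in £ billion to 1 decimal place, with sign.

−£93.9 billion

MPC = 1 − MPS = 1 − 0.49 = 0.51.
A lump-sum tax change of +£179 billion shifts disposable income by −£179 billion; first-round consumption changes by −c × ΔT = −0.51 × (+£179 billion) = −£91.29 billion.
Expenditure multiplier = 1/(1 − c(1−t) + m) = 1/(1 − 0.51×0.82 + 0.39) = 1/0.9718 ≈ 1.029.
The tax multiplier is −c × k ≈ −0.525, so ΔY = k × (−c·ΔT) = (−£91.29 billion) / 0.9718 ≈ −£93.9 billion.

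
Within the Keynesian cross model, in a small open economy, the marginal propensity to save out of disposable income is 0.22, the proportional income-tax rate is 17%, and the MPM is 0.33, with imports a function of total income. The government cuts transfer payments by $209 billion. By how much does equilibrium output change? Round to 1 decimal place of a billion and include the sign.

−$238.8 billion

MPC = 1 − MPS = 1 − 0.22 = 0.78.
The transfer change shifts disposable income by −$209 billion, so first-round consumption changes by c·ΔTR = 0.78 × (−$209 billion) = −$163.02 billion.
Expenditure multiplier = 1/(1 − c(1−t) + m) = 1/(1 − 0.78×0.83 + 0.33) = 1/0.6826 ≈ 1.465.
The transfer multiplier is c × k ≈ 1.143, so ΔY = k × (c·ΔTR) = (−$163.02 billion) / 0.6826 ≈ −$238.8 billion.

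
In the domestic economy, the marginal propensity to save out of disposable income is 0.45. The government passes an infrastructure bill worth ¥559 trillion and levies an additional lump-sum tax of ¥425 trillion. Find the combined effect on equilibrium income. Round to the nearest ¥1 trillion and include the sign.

+¥723 trillion

MPC = 1 − MPS = 1 − 0.45 = 0.55.
Expenditure multiplier = 1/(1 − MPC) = 1/(1 − 0.55) = 1/0.45 ≈ 2.222.
ΔG contributes k·ΔG = (+¥559 trillion) / 0.45 ≈ +¥1,242.2 trillion.
ΔT of +¥425 trillion changes first-round spending by −c·ΔT = −¥233.75 trillion, contributing k·(−c·ΔT) = (−¥233.75 trillion) / 0.45 ≈ −¥519.4 trillion.
Net ΔY = k(ΔG − c·ΔT) = (+¥325.25 trillion) / 0.45 ≈ +¥723 trillion.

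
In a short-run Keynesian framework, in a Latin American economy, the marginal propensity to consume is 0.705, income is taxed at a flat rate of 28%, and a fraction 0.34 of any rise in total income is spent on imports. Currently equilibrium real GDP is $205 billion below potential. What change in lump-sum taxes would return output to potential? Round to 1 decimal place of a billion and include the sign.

Spending multiplier = 1/(1 − c(1−t) + m) = 1/(1 − 0.705×0.72 + 0.34) = 1/0.8324 ≈ 1.201.
Tax multiplier = −c·k = −0.705/0.8324 ≈ −0.847. Need ΔY = +$205 billion, so ΔT = ΔY/(−c·k) = −(+$205 billion) × 0.8324 / 0.705 ≈ −$242 billion.
The government should cut lump-sum taxes by $242 billion.

−$242.0 billion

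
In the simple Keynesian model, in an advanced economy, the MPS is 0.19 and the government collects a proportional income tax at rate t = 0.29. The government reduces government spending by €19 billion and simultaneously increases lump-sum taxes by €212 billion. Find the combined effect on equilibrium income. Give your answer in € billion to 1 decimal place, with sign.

−€448.9 billion

MPC = 1 − MPS = 1 − 0.19 = 0.81.
Expenditure multiplier = 1/(1 − c(1−t)) = 1/(1 − 0.81×0.71) = 1/0.4249 ≈ 2.353.
ΔG contributes k·ΔG = (−€19 billion) / 0.4249 ≈ −€44.7 billion.
ΔT of +€212 billion changes first-round spending by −c·ΔT = −€171.72 billion, contributing k·(−c·ΔT) = (−€171.72 billion) / 0.4249 ≈ −€404.1 billion.
Net ΔY = k(ΔG − c·ΔT) = (−€190.72 billion) / 0.4249 ≈ −€448.9 billion.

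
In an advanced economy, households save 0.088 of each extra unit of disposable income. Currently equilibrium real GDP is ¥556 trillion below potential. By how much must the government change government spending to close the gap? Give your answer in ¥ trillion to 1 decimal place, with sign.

MPC = 1 − MPS = 1 − 0.088 = 0.912.
Spending multiplier = 1/(1 − MPC) = 1/(1 − 0.912) = 1/0.088 ≈ 11.364.
Need ΔY = +¥556 trillion, so ΔG = ΔY/k = (+¥556 trillion) × 0.088 ≈ +¥48.9 trillion.
The government should increase government spending by ¥48.9 trillion.

+¥48.9 trillion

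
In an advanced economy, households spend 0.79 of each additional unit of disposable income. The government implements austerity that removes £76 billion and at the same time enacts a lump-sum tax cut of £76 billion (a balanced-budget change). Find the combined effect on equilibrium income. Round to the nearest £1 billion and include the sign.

−£76 billion

Expenditure multiplier = 1/(1 − MPC) = 1/(1 − 0.79) = 1/0.21 ≈ 4.762.
ΔG contributes k·ΔG = (−£76 billion) / 0.21 ≈ −£361.9 billion.
ΔT of −£76 billion changes first-round spending by −c·ΔT = +£60.04 billion, contributing k·(−c·ΔT) = (+£60.04 billion) / 0.21 ≈ +£285.9 billion.
With ΔG = ΔT and no other leakages, the balanced-budget multiplier is 1, so ΔY = ΔG = −£76 billion.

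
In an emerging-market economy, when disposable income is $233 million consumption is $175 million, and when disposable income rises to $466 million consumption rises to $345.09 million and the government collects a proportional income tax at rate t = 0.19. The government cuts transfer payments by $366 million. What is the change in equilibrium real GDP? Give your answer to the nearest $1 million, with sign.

−$654 million

MPC = ΔC/ΔYd = (345.09 − 175)/(466 − 233) = 170.09/233 = 0.73.
The transfer change shifts disposable income by −$366 million, so first-round consumption changes by c·ΔTR = 0.73 × (−$366 million) = −$267.18 million.
Expenditure multiplier = 1/(1 − c(1−t)) = 1/(1 − 0.73×0.81) = 1/0.4087 ≈ 2.447.
The transfer multiplier is c × k ≈ 1.786, so ΔY = k × (c·ΔTR) = (−$267.18 million) / 0.4087 ≈ −$654 million.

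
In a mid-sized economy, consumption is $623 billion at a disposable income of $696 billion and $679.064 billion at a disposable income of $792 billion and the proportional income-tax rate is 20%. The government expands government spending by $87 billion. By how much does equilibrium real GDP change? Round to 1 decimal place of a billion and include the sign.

MPC = ΔC/ΔYd = (679.064 − 623)/(792 − 696) = 56.064/96 = 0.584.
Expenditure multiplier = 1/(1 − c(1−t)) = 1/(1 − 0.584×0.8) = 1/0.5328 ≈ 1.877.
ΔY = k × ΔG = (+$87 billion) / 0.5328 ≈ +$163.3 billion.

+$163.3 billion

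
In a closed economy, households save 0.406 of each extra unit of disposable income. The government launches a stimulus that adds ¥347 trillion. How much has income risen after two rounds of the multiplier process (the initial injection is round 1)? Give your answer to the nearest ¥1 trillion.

MPC = 1 − MPS = 1 − 0.406 = 0.594.
Round 1 adds ΔG = ¥347 trillion; each later round is MPC = 0.594 times the previous.
After 2 rounds: 347 + 206.118 = ΔG·(1 − c^2)/(1 − c) = 347 × (1 − 0.352836)/0.406 ≈ ¥553 trillion.

¥553 trillion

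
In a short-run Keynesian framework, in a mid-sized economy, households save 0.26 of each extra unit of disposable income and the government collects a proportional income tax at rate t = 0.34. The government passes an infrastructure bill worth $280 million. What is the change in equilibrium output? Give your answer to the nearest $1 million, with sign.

MPC = 1 − MPS = 1 − 0.26 = 0.74.
Spending multiplier = 1/(1 − c(1−t)) = 1/(1 − 0.74×0.66) = 1/0.5116 ≈ 1.955.
ΔY = k × ΔG = (+$280 million) / 0.5116 ≈ +$547 million.

+$547 million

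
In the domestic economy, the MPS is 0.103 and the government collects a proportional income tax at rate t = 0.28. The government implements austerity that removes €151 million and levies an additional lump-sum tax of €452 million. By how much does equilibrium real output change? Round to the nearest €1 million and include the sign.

−€1,571 million

MPC = 1 − MPS = 1 − 0.103 = 0.897.
Expenditure multiplier = 1/(1 − c(1−t)) = 1/(1 − 0.897×0.72) = 1/0.35416 ≈ 2.824.
ΔG contributes k·ΔG = (−€151 million) / 0.35416 ≈ −€426.4 million.
ΔT of +€452 million changes first-round spending by −c·ΔT = −€405.444 million, contributing k·(−c·ΔT) = (−€405.444 million) / 0.35416 ≈ −€1,144.8 million.
Net ΔY = k(ΔG − c·ΔT) = (−€556.444 million) / 0.35416 ≈ −€1,571 million.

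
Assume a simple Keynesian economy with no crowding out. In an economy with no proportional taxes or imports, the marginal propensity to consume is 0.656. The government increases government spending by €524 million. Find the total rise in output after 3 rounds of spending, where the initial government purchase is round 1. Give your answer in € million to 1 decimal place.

Round 1 adds ΔG = €524 million; each later round is MPC = 0.656 times the previous.
After 3 rounds: 524 + 343.744 + 225.496064 = ΔG·(1 − c^3)/(1 − c) = 524 × (1 − 0.282300416)/0.344 ≈ €1,093.2 million.

€1,093.2 million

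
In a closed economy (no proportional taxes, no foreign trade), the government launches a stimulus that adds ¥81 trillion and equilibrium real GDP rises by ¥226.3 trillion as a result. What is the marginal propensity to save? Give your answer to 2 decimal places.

0.36

Implied spending multiplier k = ΔY/ΔG = 226.3/81 ≈ 2.7938.
Since k = 1/(1 − MPC), MPC = 1 − 1/k = 1 − ΔG/ΔY = 1 − 81/226.3 ≈ 0.64.
MPS = 1 − MPC = 0.36.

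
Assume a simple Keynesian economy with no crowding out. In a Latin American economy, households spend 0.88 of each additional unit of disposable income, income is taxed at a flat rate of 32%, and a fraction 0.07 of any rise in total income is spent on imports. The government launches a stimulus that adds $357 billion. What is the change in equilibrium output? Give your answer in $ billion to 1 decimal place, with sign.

+$757.0 billion

Expenditure multiplier = 1/(1 − c(1−t) + m) = 1/(1 − 0.88×0.68 + 0.07) = 1/0.4716 ≈ 2.12.
ΔY = k × ΔG = (+$357 billion) / 0.4716 ≈ +$757 billion.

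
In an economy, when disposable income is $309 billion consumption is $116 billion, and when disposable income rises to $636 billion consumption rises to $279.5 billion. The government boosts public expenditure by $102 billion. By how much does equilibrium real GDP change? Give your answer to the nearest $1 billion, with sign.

+$204 billion

MPC = ΔC/ΔYd = (279.5 − 116)/(636 − 309) = 163.5/327 = 0.5.
Government-spending multiplier = 1/(1 − MPC) = 1/(1 − 0.5) = 1/0.5 = 2.
ΔY = k × ΔG = (+$102 billion) / 0.5 = +$204 billion.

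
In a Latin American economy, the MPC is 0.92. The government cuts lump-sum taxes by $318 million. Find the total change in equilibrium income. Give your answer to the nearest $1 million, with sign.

+$3,657 million

A lump-sum tax change of −$318 million shifts disposable income by +$318 million; first-round consumption changes by −c × ΔT = −0.92 × (−$318 million) = +$292.56 million.
Expenditure multiplier = 1/(1 − MPC) = 1/(1 − 0.92) = 1/0.08 = 12.5.
The tax multiplier is −c × k = −11.5, so ΔY = k × (−c·ΔT) = (+$292.56 million) / 0.08 = +$3,657 million.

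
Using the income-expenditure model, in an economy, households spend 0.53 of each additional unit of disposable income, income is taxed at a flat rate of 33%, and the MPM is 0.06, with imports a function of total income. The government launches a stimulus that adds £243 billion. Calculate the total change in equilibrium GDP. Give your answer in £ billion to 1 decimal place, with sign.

Spending multiplier = 1/(1 − c(1−t) + m) = 1/(1 − 0.53×0.67 + 0.06) = 1/0.7049 ≈ 1.419.
ΔY = k × ΔG = (+£243 billion) / 0.7049 ≈ +£344.7 billion.

+£344.7 billion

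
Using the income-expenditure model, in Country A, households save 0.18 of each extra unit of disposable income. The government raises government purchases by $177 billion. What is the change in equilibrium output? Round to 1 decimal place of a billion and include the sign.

MPC = 1 − MPS = 1 − 0.18 = 0.82.
Spending multiplier = 1/(1 − MPC) = 1/(1 − 0.82) = 1/0.18 ≈ 5.556.
ΔY = k × ΔG = (+$177 billion) / 0.18 ≈ +$983.3 billion.

+$983.3 billion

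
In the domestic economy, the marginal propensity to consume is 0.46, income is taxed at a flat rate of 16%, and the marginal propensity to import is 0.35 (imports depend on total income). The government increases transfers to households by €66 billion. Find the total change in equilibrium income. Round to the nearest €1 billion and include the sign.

+€32 billion

The transfer change shifts disposable income by +€66 billion, so first-round consumption changes by c·ΔTR = 0.46 × (+€66 billion) = +€30.36 billion.
Expenditure multiplier = 1/(1 − c(1−t) + m) = 1/(1 − 0.46×0.84 + 0.35) = 1/0.9636 ≈ 1.038.
The transfer multiplier is c × k ≈ 0.477, so ΔY = k × (c·ΔTR) = (+€30.36 billion) / 0.9636 ≈ +€32 billion.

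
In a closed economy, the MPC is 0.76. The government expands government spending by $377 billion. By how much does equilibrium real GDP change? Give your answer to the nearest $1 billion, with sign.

+$1,571 billion

Expenditure multiplier = 1/(1 − MPC) = 1/(1 − 0.76) = 1/0.24 ≈ 4.167.
ΔY = k × ΔG = (+$377 billion) / 0.24 ≈ +$1,571 billion.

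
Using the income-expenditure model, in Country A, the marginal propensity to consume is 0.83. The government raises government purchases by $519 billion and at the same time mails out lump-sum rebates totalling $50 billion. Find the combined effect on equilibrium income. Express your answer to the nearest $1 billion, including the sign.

Expenditure multiplier = 1/(1 − MPC) = 1/(1 − 0.83) = 1/0.17 ≈ 5.882.
ΔG contributes k·ΔG = (+$519 billion) / 0.17 ≈ +$3,052.9 billion.
ΔT of −$50 billion changes first-round spending by −c·ΔT = +$41.5 billion, contributing k·(−c·ΔT) = (+$41.5 billion) / 0.17 ≈ +$244.1 billion.
Net ΔY = k(ΔG − c·ΔT) = (+$560.5 billion) / 0.17 ≈ +$3,297 billion.

+$3,297 billion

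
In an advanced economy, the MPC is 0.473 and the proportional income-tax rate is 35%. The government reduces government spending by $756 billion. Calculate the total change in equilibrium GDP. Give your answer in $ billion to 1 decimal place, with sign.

Expenditure multiplier = 1/(1 − c(1−t)) = 1/(1 − 0.473×0.65) = 1/0.69255 ≈ 1.444.
ΔY = k × ΔG = (−$756 billion) / 0.69255 ≈ −$1,091.6 billion.

−$1,091.6 billion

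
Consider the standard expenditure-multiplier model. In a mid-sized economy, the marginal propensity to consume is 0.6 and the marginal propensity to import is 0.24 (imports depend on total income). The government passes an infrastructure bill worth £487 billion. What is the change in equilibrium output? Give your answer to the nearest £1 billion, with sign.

Spending multiplier = 1/(1 − c + m) = 1/(1 − 0.6 + 0.24) = 1/0.64 ≈ 1.563.
ΔY = k × ΔG = (+£487 billion) / 0.64 ≈ +£761 billion.

+£761 billion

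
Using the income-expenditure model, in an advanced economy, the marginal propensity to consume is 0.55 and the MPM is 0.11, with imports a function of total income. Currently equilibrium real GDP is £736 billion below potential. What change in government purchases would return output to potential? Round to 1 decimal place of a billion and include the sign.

Spending multiplier = 1/(1 − c + m) = 1/(1 − 0.55 + 0.11) = 1/0.56 ≈ 1.786.
Need ΔY = +£736 billion, so ΔG = ΔY/k = (+£736 billion) × 0.56 ≈ +£412.2 billion.
The government should increase government purchases by £412.2 billion.

+£412.2 billion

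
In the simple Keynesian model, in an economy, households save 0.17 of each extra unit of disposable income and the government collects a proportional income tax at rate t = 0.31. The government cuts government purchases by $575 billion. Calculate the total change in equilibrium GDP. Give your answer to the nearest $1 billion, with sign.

MPC = 1 − MPS = 1 − 0.17 = 0.83.
Expenditure multiplier = 1/(1 − c(1−t)) = 1/(1 − 0.83×0.69) = 1/0.4273 ≈ 2.34.
ΔY = k × ΔG = (−$575 billion) / 0.4273 ≈ −$1,346 billion.

−$1,346 billion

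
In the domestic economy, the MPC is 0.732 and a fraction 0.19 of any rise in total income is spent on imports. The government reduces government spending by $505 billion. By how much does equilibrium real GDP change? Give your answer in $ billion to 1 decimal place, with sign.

Expenditure multiplier = 1/(1 − c + m) = 1/(1 − 0.732 + 0.19) = 1/0.458 ≈ 2.183.
ΔY = k × ΔG = (−$505 billion) / 0.458 ≈ −$1,102.6 billion.

−$1,102.6 billion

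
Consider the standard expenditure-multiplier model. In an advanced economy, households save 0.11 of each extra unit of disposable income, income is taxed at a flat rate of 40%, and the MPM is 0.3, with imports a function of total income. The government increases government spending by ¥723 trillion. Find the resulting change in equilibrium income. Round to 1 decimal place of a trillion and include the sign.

+¥943.9 trillion

MPC = 1 − MPS = 1 − 0.11 = 0.89.
Spending multiplier = 1/(1 − c(1−t) + m) = 1/(1 − 0.89×0.6 + 0.3) = 1/0.766 ≈ 1.305.
ΔY = k × ΔG = (+¥723 trillion) / 0.766 ≈ +¥943.9 trillion.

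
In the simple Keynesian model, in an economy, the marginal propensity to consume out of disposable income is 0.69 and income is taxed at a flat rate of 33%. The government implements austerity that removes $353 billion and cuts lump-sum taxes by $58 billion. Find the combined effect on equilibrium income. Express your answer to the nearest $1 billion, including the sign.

Expenditure multiplier = 1/(1 − c(1−t)) = 1/(1 − 0.69×0.67) = 1/0.5377 ≈ 1.86.
ΔG contributes k·ΔG = (−$353 billion) / 0.5377 ≈ −$656.5 billion.
ΔT of −$58 billion changes first-round spending by −c·ΔT = +$40.02 billion, contributing k·(−c·ΔT) = (+$40.02 billion) / 0.5377 ≈ +$74.4 billion.
Net ΔY = k(ΔG − c·ΔT) = (−$312.98 billion) / 0.5377 ≈ −$582 billion.

−$582 billion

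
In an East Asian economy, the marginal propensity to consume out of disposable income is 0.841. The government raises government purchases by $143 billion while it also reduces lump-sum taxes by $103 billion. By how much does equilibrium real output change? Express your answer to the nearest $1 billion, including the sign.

Expenditure multiplier = 1/(1 − MPC) = 1/(1 − 0.841) = 1/0.159 ≈ 6.289.
ΔG contributes k·ΔG = (+$143 billion) / 0.159 ≈ +$899.4 billion.
ΔT of −$103 billion changes first-round spending by −c·ΔT = +$86.623 billion, contributing k·(−c·ΔT) = (+$86.623 billion) / 0.159 ≈ +$544.8 billion.
Net ΔY = k(ΔG − c·ΔT) = (+$229.623 billion) / 0.159 ≈ +$1,444 billion.

+$1,444 billion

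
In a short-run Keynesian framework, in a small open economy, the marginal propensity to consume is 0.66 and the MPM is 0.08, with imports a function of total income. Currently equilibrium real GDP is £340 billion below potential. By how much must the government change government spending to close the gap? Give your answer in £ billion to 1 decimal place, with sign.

Spending multiplier = 1/(1 − c + m) = 1/(1 − 0.66 + 0.08) = 1/0.42 ≈ 2.381.
Need ΔY = +£340 billion, so ΔG = ΔY/k = (+£340 billion) × 0.42 = +£142.8 billion.
The government should increase government spending by £142.8 billion.

+£142.8 billion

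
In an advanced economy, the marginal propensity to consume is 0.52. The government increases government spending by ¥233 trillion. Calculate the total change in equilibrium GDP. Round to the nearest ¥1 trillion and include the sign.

+¥485 trillion

Spending multiplier = 1/(1 − MPC) = 1/(1 − 0.52) = 1/0.48 ≈ 2.083.
ΔY = k × ΔG = (+¥233 trillion) / 0.48 ≈ +¥485 trillion.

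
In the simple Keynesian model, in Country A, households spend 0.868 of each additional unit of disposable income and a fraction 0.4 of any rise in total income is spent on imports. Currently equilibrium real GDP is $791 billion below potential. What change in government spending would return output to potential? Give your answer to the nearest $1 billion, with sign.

+$421 billion

Spending multiplier = 1/(1 − c + m) = 1/(1 − 0.868 + 0.4) = 1/0.532 ≈ 1.88.
Need ΔY = +$791 billion, so ΔG = ΔY/k = (+$791 billion) × 0.532 ≈ +$421 billion.
The government should increase government spending by $421 billion.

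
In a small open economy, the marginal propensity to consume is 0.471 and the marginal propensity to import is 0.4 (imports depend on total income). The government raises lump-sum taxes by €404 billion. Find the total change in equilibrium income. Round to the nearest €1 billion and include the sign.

A lump-sum tax change of +€404 billion shifts disposable income by −€404 billion; first-round consumption changes by −c × ΔT = −0.471 × (+€404 billion) = −€190.284 billion.
Expenditure multiplier = 1/(1 − c + m) = 1/(1 − 0.471 + 0.4) = 1/0.929 ≈ 1.076.
The tax multiplier is −c × k ≈ −0.507, so ΔY = k × (−c·ΔT) = (−€190.284 billion) / 0.929 ≈ −€205 billion.

−€205 billion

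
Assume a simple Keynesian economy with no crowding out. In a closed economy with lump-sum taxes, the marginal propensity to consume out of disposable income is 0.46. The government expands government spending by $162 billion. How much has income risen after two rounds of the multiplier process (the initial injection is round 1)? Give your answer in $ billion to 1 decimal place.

Round 1 adds ΔG = $162 billion; each later round is MPC = 0.46 times the previous.
After 2 rounds: 162 + 74.52 = ΔG·(1 − c^2)/(1 − c) = 162 × (1 − 0.2116)/0.54 ≈ $236.5 billion.

$236.5 billion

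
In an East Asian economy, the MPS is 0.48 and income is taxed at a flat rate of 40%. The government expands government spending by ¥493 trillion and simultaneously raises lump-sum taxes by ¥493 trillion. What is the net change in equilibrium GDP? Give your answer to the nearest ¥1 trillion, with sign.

MPC = 1 − MPS = 1 − 0.48 = 0.52.
Expenditure multiplier = 1/(1 − c(1−t)) = 1/(1 − 0.52×0.6) = 1/0.688 ≈ 1.453.
ΔG contributes k·ΔG = (+¥493 trillion) / 0.688 ≈ +¥716.6 trillion.
ΔT of +¥493 trillion changes first-round spending by −c·ΔT = −¥256.36 trillion, contributing k·(−c·ΔT) = (−¥256.36 trillion) / 0.688 ≈ −¥372.6 trillion.
Net ΔY = k(ΔG − c·ΔT) = (+¥236.64 trillion) / 0.688 ≈ +¥344 trillion.

+¥344 trillion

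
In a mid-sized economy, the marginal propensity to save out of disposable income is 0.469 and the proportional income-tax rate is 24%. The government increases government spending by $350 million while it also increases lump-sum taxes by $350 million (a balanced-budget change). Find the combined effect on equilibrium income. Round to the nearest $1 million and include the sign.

+$275 million

MPC = 1 − MPS = 1 − 0.469 = 0.531.
Expenditure multiplier = 1/(1 − c(1−t)) = 1/(1 − 0.531×0.76) = 1/0.59644 ≈ 1.677.
ΔG contributes k·ΔG = (+$350 million) / 0.59644 ≈ +$586.8 million.
ΔT of +$350 million changes first-round spending by −c·ΔT = −$185.85 million, contributing k·(−c·ΔT) = (−$185.85 million) / 0.59644 ≈ −$311.6 million.
Net ΔY = k(ΔG − c·ΔT) = (+$164.15 million) / 0.59644 ≈ +$275 million.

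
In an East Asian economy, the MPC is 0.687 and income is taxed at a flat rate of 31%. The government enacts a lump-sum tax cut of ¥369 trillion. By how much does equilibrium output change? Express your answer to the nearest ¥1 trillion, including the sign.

+¥482 trillion

A lump-sum tax change of −¥369 trillion shifts disposable income by +¥369 trillion; first-round consumption changes by −c × ΔT = −0.687 × (−¥369 trillion) = +¥253.503 trillion.
Expenditure multiplier = 1/(1 − c(1−t)) = 1/(1 − 0.687×0.69) = 1/0.52597 ≈ 1.901.
The tax multiplier is −c × k ≈ −1.306, so ΔY = k × (−c·ΔT) = (+¥253.503 trillion) / 0.52597 ≈ +¥482 trillion.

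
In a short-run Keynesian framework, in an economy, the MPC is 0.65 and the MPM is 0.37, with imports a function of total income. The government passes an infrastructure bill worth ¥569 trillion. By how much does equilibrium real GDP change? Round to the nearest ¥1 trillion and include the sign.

+¥790 trillion

Government-spending multiplier = 1/(1 − c + m) = 1/(1 − 0.65 + 0.37) = 1/0.72 ≈ 1.389.
ΔY = k × ΔG = (+¥569 trillion) / 0.72 ≈ +¥790 trillion.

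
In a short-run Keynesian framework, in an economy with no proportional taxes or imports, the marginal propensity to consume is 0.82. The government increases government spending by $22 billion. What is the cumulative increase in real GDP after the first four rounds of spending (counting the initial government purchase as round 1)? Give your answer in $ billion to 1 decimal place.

Round 1 adds ΔG = $22 billion; each later round is MPC = 0.82 times the previous.
After 4 rounds: 22 + 18.04 + 14.7928 + 12.130096 = ΔG·(1 − c^4)/(1 − c) = 22 × (1 − 0.45212176)/0.18 ≈ $67 billion.

$67.0 billion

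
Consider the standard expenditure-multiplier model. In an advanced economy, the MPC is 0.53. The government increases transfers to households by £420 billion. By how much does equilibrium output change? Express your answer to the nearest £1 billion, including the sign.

+£474 billion

The transfer change shifts disposable income by +£420 billion, so first-round consumption changes by c·ΔTR = 0.53 × (+£420 billion) = +£222.6 billion.
Expenditure multiplier = 1/(1 − MPC) = 1/(1 − 0.53) = 1/0.47 ≈ 2.128.
The transfer multiplier is c × k ≈ 1.128, so ΔY = k × (c·ΔTR) = (+£222.6 billion) / 0.47 ≈ +£474 billion.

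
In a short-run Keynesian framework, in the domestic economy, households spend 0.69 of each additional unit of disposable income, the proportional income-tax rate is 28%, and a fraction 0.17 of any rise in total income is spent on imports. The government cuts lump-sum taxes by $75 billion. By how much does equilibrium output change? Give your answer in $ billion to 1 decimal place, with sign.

+$76.9 billion

A lump-sum tax change of −$75 billion shifts disposable income by +$75 billion; first-round consumption changes by −c × ΔT = −0.69 × (−$75 billion) = +$51.75 billion.
Expenditure multiplier = 1/(1 − c(1−t) + m) = 1/(1 − 0.69×0.72 + 0.17) = 1/0.6732 ≈ 1.485.
The tax multiplier is −c × k ≈ −1.025, so ΔY = k × (−c·ΔT) = (+$51.75 billion) / 0.6732 ≈ +$76.9 billion.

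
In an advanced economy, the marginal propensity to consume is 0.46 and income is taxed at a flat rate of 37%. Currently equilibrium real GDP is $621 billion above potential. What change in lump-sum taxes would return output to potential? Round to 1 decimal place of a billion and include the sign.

Spending multiplier = 1/(1 − c(1−t)) = 1/(1 − 0.46×0.63) = 1/0.7102 ≈ 1.408.
Tax multiplier = −c·k = −0.46/0.7102 ≈ −0.648. Need ΔY = −$621 billion, so ΔT = ΔY/(−c·k) = −(−$621 billion) × 0.7102 / 0.46 ≈ +$958.8 billion.
The government should raise lump-sum taxes by $958.8 billion.

+$958.8 billion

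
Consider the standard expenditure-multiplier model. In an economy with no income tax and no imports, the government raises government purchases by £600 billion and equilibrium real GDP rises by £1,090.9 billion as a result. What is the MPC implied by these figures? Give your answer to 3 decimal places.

Implied spending multiplier k = ΔY/ΔG = 1,090.9/600 ≈ 1.8182.
Since k = 1/(1 − MPC), MPC = 1 − 1/k = 1 − ΔG/ΔY = 1 − 600/1,090.9 ≈ 0.450.

0.450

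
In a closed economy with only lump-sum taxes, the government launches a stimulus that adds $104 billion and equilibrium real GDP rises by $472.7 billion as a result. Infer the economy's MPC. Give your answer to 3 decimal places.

0.780

Implied spending multiplier k = ΔY/ΔG = 472.7/104 ≈ 4.5452.
Since k = 1/(1 − MPC), MPC = 1 − 1/k = 1 − ΔG/ΔY = 1 − 104/472.7 ≈ 0.780.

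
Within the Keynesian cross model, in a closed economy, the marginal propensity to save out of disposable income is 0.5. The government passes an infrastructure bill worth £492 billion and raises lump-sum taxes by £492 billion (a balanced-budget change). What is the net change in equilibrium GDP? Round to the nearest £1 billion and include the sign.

+£492 billion

MPC = 1 − MPS = 1 − 0.5 = 0.5.
Expenditure multiplier = 1/(1 − MPC) = 1/(1 − 0.5) = 1/0.5 = 2.
ΔG contributes k·ΔG = (+£492 billion) / 0.5 = +£984 billion.
ΔT of +£492 billion changes first-round spending by −c·ΔT = −£246 billion, contributing k·(−c·ΔT) = (−£246 billion) / 0.5 = −£492 billion.
With ΔG = ΔT and no other leakages, the balanced-budget multiplier is 1, so ΔY = ΔG = +£492 billion.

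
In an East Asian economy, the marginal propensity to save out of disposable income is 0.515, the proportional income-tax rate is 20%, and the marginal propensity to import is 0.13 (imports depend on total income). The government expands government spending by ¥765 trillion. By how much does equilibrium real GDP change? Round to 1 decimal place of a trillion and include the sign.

+¥1,031.0 trillion

MPC = 1 − MPS = 1 − 0.515 = 0.485.
Spending multiplier = 1/(1 − c(1−t) + m) = 1/(1 − 0.485×0.8 + 0.13) = 1/0.742 ≈ 1.348.
ΔY = k × ΔG = (+¥765 trillion) / 0.742 ≈ +¥1,031 trillion.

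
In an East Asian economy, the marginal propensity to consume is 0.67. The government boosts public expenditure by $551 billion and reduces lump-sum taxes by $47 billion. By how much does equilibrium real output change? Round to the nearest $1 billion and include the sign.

Expenditure multiplier = 1/(1 − MPC) = 1/(1 − 0.67) = 1/0.33 ≈ 3.03.
ΔG contributes k·ΔG = (+$551 billion) / 0.33 ≈ +$1,669.7 billion.
ΔT of −$47 billion changes first-round spending by −c·ΔT = +$31.49 billion, contributing k·(−c·ΔT) = (+$31.49 billion) / 0.33 ≈ +$95.4 billion.
Net ΔY = k(ΔG − c·ΔT) = (+$582.49 billion) / 0.33 ≈ +$1,765 billion.

+$1,765 billion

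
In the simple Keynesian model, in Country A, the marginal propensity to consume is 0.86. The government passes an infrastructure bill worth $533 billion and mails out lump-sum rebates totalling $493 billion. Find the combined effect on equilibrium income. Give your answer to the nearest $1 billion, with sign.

Expenditure multiplier = 1/(1 − MPC) = 1/(1 − 0.86) = 1/0.14 ≈ 7.143.
ΔG contributes k·ΔG = (+$533 billion) / 0.14 ≈ +$3,807.1 billion.
ΔT of −$493 billion changes first-round spending by −c·ΔT = +$423.98 billion, contributing k·(−c·ΔT) = (+$423.98 billion) / 0.14 ≈ +$3,028.4 billion.
Net ΔY = k(ΔG − c·ΔT) = (+$956.98 billion) / 0.14 ≈ +$6,836 billion.

+$6,836 billion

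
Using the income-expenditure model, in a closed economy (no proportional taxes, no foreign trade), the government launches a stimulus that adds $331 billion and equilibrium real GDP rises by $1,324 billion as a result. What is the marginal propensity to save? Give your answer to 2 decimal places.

0.25

Implied spending multiplier k = ΔY/ΔG = 1,324/331 = 4.
Since k = 1/(1 − MPC), MPC = 1 − 1/k = 1 − ΔG/ΔY = 1 − 331/1,324 = 0.75.
MPS = 1 − MPC = 0.25.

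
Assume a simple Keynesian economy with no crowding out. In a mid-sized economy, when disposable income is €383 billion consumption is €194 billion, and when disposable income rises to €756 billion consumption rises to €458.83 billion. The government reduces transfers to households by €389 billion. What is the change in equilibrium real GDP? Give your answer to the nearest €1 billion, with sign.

−€952 billion

MPC = ΔC/ΔYd = (458.83 − 194)/(756 − 383) = 264.83/373 = 0.71.
The transfer change shifts disposable income by −€389 billion, so first-round consumption changes by c·ΔTR = 0.71 × (−€389 billion) = −€276.19 billion.
Expenditure multiplier = 1/(1 − MPC) = 1/(1 − 0.71) = 1/0.29 ≈ 3.448.
The transfer multiplier is c × k ≈ 2.448, so ΔY = k × (c·ΔTR) = (−€276.19 billion) / 0.29 ≈ −€952 billion.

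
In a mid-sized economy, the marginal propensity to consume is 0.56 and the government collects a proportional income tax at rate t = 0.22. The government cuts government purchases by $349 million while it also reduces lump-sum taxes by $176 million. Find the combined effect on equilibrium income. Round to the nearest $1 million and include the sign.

Expenditure multiplier = 1/(1 − c(1−t)) = 1/(1 − 0.56×0.78) = 1/0.5632 ≈ 1.776.
ΔG contributes k·ΔG = (−$349 million) / 0.5632 ≈ −$619.7 million.
ΔT of −$176 million changes first-round spending by −c·ΔT = +$98.56 million, contributing k·(−c·ΔT) = (+$98.56 million) / 0.5632 = +$175 million.
Net ΔY = k(ΔG − c·ΔT) = (−$250.44 million) / 0.5632 ≈ −$445 million.

−$445 million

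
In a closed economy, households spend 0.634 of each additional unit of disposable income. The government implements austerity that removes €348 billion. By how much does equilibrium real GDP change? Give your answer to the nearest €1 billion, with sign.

Government-spending multiplier = 1/(1 − MPC) = 1/(1 − 0.634) = 1/0.366 ≈ 2.732.
ΔY = k × ΔG = (−€348 billion) / 0.366 ≈ −€951 billion.

−€951 billion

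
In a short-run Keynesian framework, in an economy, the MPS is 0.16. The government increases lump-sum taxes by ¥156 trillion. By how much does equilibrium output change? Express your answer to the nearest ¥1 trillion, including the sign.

−¥819 trillion

MPC = 1 − MPS = 1 − 0.16 = 0.84.
A lump-sum tax change of +¥156 trillion shifts disposable income by −¥156 trillion; first-round consumption changes by −c × ΔT = −0.84 × (+¥156 trillion) = −¥131.04 trillion.
Expenditure multiplier = 1/(1 − MPC) = 1/(1 − 0.84) = 1/0.16 = 6.25.
The tax multiplier is −c × k = −5.25, so ΔY = k × (−c·ΔT) = (−¥131.04 trillion) / 0.16 = −¥819 trillion.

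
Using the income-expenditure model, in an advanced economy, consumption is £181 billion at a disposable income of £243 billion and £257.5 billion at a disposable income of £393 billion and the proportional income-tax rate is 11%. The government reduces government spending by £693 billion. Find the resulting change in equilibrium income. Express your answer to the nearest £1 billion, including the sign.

−£1,269 billion

MPC = ΔC/ΔYd = (257.5 − 181)/(393 − 243) = 76.5/150 = 0.51.
Spending multiplier = 1/(1 − c(1−t)) = 1/(1 − 0.51×0.89) = 1/0.5461 ≈ 1.831.
ΔY = k × ΔG = (−£693 billion) / 0.5461 ≈ −£1,269 billion.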